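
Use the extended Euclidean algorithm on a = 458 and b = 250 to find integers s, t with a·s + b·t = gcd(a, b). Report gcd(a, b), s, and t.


Euclidean algorithm on (458, 250) — divide until remainder is 0:
  458 = 1 · 250 + 208
  250 = 1 · 208 + 42
  208 = 4 · 42 + 40
  42 = 1 · 40 + 2
  40 = 20 · 2 + 0
gcd(458, 250) = 2.
Track Bezout coefficients alongside the remainders: start with r₀ = 458 = a·1 + b·0 (s = 1, t = 0) and r₁ = 250 = a·0 + b·1 (s = 0, t = 1); each new remainder r_{k+1} = r_{k-1} − q_k·r_k inherits s_{k+1} = s_{k-1} − q_k·s_k, t_{k+1} = t_{k-1} − q_k·t_k, so r_k = a·s_k + b·t_k at every step:
  q = 1: r = 208, s = 1 − 1·0 = 1, t = 0 − 1·1 = -1  (check: 458·1 + 250·(-1) = 208)
  q = 1: r = 42, s = 0 − 1·1 = -1, t = 1 − 1·(-1) = 2  (check: 458·(-1) + 250·2 = 42)
  q = 4: r = 40, s = 1 − 4·(-1) = 5, t = -1 − 4·2 = -9  (check: 458·5 + 250·(-9) = 40)
  q = 1: r = 2, s = -1 − 1·5 = -6, t = 2 − 1·(-9) = 11  (check: 458·(-6) + 250·11 = 2)
The row with r = 2 (the gcd) gives the Bezout coefficients s = -6, t = 11.
Result: 458 · (-6) + 250 · (11) = 2.

gcd(458, 250) = 2; s = -6, t = 11 (check: 458·(-6) + 250·11 = 2).


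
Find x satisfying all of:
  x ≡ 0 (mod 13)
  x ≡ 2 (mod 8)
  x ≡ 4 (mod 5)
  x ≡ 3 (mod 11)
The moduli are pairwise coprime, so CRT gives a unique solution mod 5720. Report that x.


Product of moduli M = 13 · 8 · 5 · 11 = 5720.
Merge one congruence at a time:
  Start: x ≡ 0 (mod 13).
  Combine with x ≡ 2 (mod 8); new modulus lcm = 104.
    Write x = 0 + 13·t and substitute into x ≡ 2 (mod 8): 13·t ≡ 2 − 0 = 2 (mod 8).
    Reduce coefficients mod 8: 5·t ≡ 2 (mod 8).
    The inverse of 5 mod 8 is 5 (since 5·5 = 25 = 3·8 + 1), so t ≡ 5·2 = 10 ≡ 2 (mod 8).
    Then x = 0 + 13·2 = 26, valid modulo lcm(13, 8) = 104: x ≡ 26 (mod 104).
  Combine with x ≡ 4 (mod 5); new modulus lcm = 520.
    Write x = 26 + 104·t and substitute into x ≡ 4 (mod 5): 104·t ≡ 4 − 26 = -22 (mod 5).
    Reduce coefficients mod 5: 4·t ≡ 3 (mod 5).
    The inverse of 4 mod 5 is 4 (since 4·4 = 16 = 3·5 + 1), so t ≡ 4·3 = 12 ≡ 2 (mod 5).
    Then x = 26 + 104·2 = 234, valid modulo lcm(104, 5) = 520: x ≡ 234 (mod 520).
  Combine with x ≡ 3 (mod 11); new modulus lcm = 5720.
    Write x = 234 + 520·t and substitute into x ≡ 3 (mod 11): 520·t ≡ 3 − 234 = -231 (mod 11).
    Reduce coefficients mod 11: 3·t ≡ 0 (mod 11).
    The inverse of 3 mod 11 is 4 (since 3·4 = 12 = 1·11 + 1), so t ≡ 4·0 = 0 ≡ 0 (mod 11).
    Then x = 234 + 520·0 = 234, valid modulo lcm(520, 11) = 5720: x ≡ 234 (mod 5720).
Verify against each original: 234 mod 13 = 0, 234 mod 8 = 2, 234 mod 5 = 4, 234 mod 11 = 3.

x ≡ 234 (mod 5720).


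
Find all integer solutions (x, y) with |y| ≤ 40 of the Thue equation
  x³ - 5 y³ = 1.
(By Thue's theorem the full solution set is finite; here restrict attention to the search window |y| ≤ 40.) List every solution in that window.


The equation is x³ - 5y³ = 1. For fixed y, x³ = 5·y³ + 1, so a solution requires the RHS to be a perfect cube.
Strategy: iterate y from -40 to 40, compute RHS = 5·y³ + 1, and check whether it is a (positive or negative) perfect cube.
Check small values of y:
  y = 0: RHS = 1 = (1)³ ⇒ x = 1 works.
  y = 1: RHS = 6 is not a perfect cube.
  y = -1: RHS = -4 is not a perfect cube.
  y = 2: RHS = 41 is not a perfect cube.
  y = -2: RHS = -39 is not a perfect cube.
  y = 3: RHS = 136 is not a perfect cube.
  y = -3: RHS = -134 is not a perfect cube.
Continuing the search up to |y| = 40 finds no further solutions beyond those listed.
Collected solutions: (1, 0).

Solutions (with |y| ≤ 40): (1, 0).


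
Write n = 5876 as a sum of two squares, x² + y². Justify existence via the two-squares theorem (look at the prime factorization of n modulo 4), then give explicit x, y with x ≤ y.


Step 1: Factor n = 5876 = 2^2 · 13 · 113.
Step 2: Check the mod-4 condition on each prime factor: 2 = 2 (special); 13 ≡ 1 (mod 4), exponent 1; 113 ≡ 1 (mod 4), exponent 1.
All primes ≡ 3 (mod 4) appear to even exponent (or don't appear), so by the two-squares theorem n IS expressible as a sum of two squares.
Step 3: Build a representation. Group n = k² · m with k = 2 and m = 13 · 113 = 1469 (a product of primes ≡ 1 (mod 4)); a representation of m scales to one of n via (k·x)² + (k·y)² = k²(x² + y²). Each prime p ≡ 1 (mod 4) is itself a sum of two squares; find a² by testing p − a² for a perfect square:
  13: 13 − 1² = 12, 13 − 2² = 9 = 3² ⇒ 13 = 2² + 3².
  113: 113 − 1² = 112, 113 − 2² = 109, 113 − 3² = 104, 113 − 4² = 97, 113 − 5² = 88, 113 − 6² = 77, 113 − 7² = 64 = 8² ⇒ 113 = 7² + 8².
  Combine using the Brahmagupta–Fibonacci identity (a² + b²)(c² + d²) = (ac − bd)² + (ad + bc)² = (ac + bd)² + (ad − bc)²:
  13 · 113 = 1469: from (2² + 3²)(7² + 8²), take (2·7 − 3·8, 2·8 + 3·7) = (14 − 24, 16 + 21) = (-10, 37); dropping signs (only squares matter) gives (10, 37); check 10² + 37² = 100 + 1369 = 1469 ✓.
  Scale by k = 2: (2·10, 2·37) = (20, 74).
Step 4: Order so x ≤ y and verify: 20² + 74² = 400 + 5476 = 5876 = n. ✓

n = 5876 = 20² + 74² (one valid representation with x ≤ y).


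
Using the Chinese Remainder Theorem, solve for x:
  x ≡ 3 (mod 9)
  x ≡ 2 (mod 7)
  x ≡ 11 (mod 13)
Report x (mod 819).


Moduli 9, 7, 13 are pairwise coprime; by CRT there is a unique solution modulo M = 9 · 7 · 13 = 819.
Solve pairwise, accumulating the modulus:
  Start with x ≡ 3 (mod 9).
  Combine with x ≡ 2 (mod 7): since gcd(9, 7) = 1, we get a unique residue mod 63.
    Write x = 3 + 9·t and substitute into x ≡ 2 (mod 7): 9·t ≡ 2 − 3 = -1 (mod 7).
    Reduce coefficients mod 7: 2·t ≡ 6 (mod 7).
    The inverse of 2 mod 7 is 4 (since 2·4 = 8 = 1·7 + 1), so t ≡ 4·6 = 24 ≡ 3 (mod 7).
    Then x = 3 + 9·3 = 30, valid modulo lcm(9, 7) = 63: x ≡ 30 (mod 63).
  Combine with x ≡ 11 (mod 13): since gcd(63, 13) = 1, we get a unique residue mod 819.
    Write x = 30 + 63·t and substitute into x ≡ 11 (mod 13): 63·t ≡ 11 − 30 = -19 (mod 13).
    Reduce coefficients mod 13: 11·t ≡ 7 (mod 13).
    The inverse of 11 mod 13 is 6 (since 11·6 = 66 = 5·13 + 1), so t ≡ 6·7 = 42 ≡ 3 (mod 13).
    Then x = 30 + 63·3 = 219, valid modulo lcm(63, 13) = 819: x ≡ 219 (mod 819).
Verify: 219 mod 9 = 3 ✓, 219 mod 7 = 2 ✓, 219 mod 13 = 11 ✓.

x ≡ 219 (mod 819).


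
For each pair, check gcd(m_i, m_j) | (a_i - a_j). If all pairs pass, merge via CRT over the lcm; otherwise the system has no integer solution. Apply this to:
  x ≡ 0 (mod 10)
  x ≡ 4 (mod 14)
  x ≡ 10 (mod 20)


Moduli 10, 14, 20 are not pairwise coprime, so CRT works modulo lcm(m_i) when all pairwise compatibility conditions hold.
Pairwise compatibility: gcd(m_i, m_j) must divide a_i - a_j for every pair.
Merge one congruence at a time:
  Start: x ≡ 0 (mod 10).
  Combine with x ≡ 4 (mod 14): gcd(10, 14) = 2; 4 - 0 = 4, which IS divisible by 2, so compatible.
    Write x = 0 + 10·t and substitute into x ≡ 4 (mod 14): 10·t ≡ 4 − 0 = 4 (mod 14).
    Divide the congruence (and modulus) by g = 2: 5·t ≡ 2 (mod 7).
    The inverse of 5 mod 7 is 3 (since 5·3 = 15 = 2·7 + 1), so t ≡ 3·2 = 6 ≡ 6 (mod 7).
    Then x = 0 + 10·6 = 60, valid modulo lcm(10, 14) = 70: x ≡ 60 (mod 70).
  Combine with x ≡ 10 (mod 20): gcd(70, 20) = 10; 10 - 60 = -50, which IS divisible by 10, so compatible.
    Write x = 60 + 70·t and substitute into x ≡ 10 (mod 20): 70·t ≡ 10 − 60 = -50 (mod 20).
    Divide the congruence (and modulus) by g = 10: 7·t ≡ -5 (mod 2).
    Reduce coefficients mod 2: 1·t ≡ 1 (mod 2).
    So t ≡ 1 (mod 2).
    Then x = 60 + 70·1 = 130, valid modulo lcm(70, 20) = 140: x ≡ 130 (mod 140).
Verify: 130 mod 10 = 0, 130 mod 14 = 4, 130 mod 20 = 10.

x ≡ 130 (mod 140).


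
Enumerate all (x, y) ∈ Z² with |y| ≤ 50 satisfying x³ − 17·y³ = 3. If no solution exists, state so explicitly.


The equation is x³ - 17y³ = 3. For fixed y, x³ = 17·y³ + 3, so a solution requires the RHS to be a perfect cube.
Strategy: iterate y from -50 to 50, compute RHS = 17·y³ + 3, and check whether it is a (positive or negative) perfect cube.
Check small values of y:
  y = 0: RHS = 3 is not a perfect cube.
  y = 1: RHS = 20 is not a perfect cube.
  y = -1: RHS = -14 is not a perfect cube.
  y = 2: RHS = 139 is not a perfect cube.
  y = -2: RHS = -133 is not a perfect cube.
  y = 3: RHS = 462 is not a perfect cube.
  y = -3: RHS = -456 is not a perfect cube.
Continuing the search up to |y| = 50 finds no solutions either.
No (x, y) in the scanned range satisfies the equation.

No integer solutions with |y| ≤ 50.


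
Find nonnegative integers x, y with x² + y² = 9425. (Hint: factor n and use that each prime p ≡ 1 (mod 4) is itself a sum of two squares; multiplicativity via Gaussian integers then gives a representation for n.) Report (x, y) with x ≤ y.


Step 1: Factor n = 9425 = 5^2 · 13 · 29.
Step 2: Check the mod-4 condition on each prime factor: 5 ≡ 1 (mod 4), exponent 2; 13 ≡ 1 (mod 4), exponent 1; 29 ≡ 1 (mod 4), exponent 1.
All primes ≡ 3 (mod 4) appear to even exponent (or don't appear), so by the two-squares theorem n IS expressible as a sum of two squares.
Step 3: Build a representation. Group n = k² · m with k = 5 and m = 13 · 29 = 377 (a product of primes ≡ 1 (mod 4)); a representation of m scales to one of n via (k·x)² + (k·y)² = k²(x² + y²). Each prime p ≡ 1 (mod 4) is itself a sum of two squares; find a² by testing p − a² for a perfect square:
  13: 13 − 1² = 12, 13 − 2² = 9 = 3² ⇒ 13 = 2² + 3².
  29: 29 − 1² = 28, 29 − 2² = 25 = 5² ⇒ 29 = 2² + 5².
  Combine using the Brahmagupta–Fibonacci identity (a² + b²)(c² + d²) = (ac − bd)² + (ad + bc)² = (ac + bd)² + (ad − bc)²:
  13 · 29 = 377: from (2² + 3²)(2² + 5²), take (2·2 − 3·5, 2·5 + 3·2) = (4 − 15, 10 + 6) = (-11, 16); dropping signs (only squares matter) gives (11, 16); check 11² + 16² = 121 + 256 = 377 ✓.
  Scale by k = 5: (5·11, 5·16) = (55, 80).
Step 4: Order so x ≤ y and verify: 55² + 80² = 3025 + 6400 = 9425 = n. ✓

n = 9425 = 55² + 80² (one valid representation with x ≤ y).


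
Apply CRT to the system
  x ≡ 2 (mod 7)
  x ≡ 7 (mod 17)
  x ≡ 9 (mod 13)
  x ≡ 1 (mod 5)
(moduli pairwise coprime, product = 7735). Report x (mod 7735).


Product of moduli M = 7 · 17 · 13 · 5 = 7735.
Merge one congruence at a time:
  Start: x ≡ 2 (mod 7).
  Combine with x ≡ 7 (mod 17); new modulus lcm = 119.
    Write x = 2 + 7·t and substitute into x ≡ 7 (mod 17): 7·t ≡ 7 − 2 = 5 (mod 17).
    The inverse of 7 mod 17 is 5 (since 7·5 = 35 = 2·17 + 1), so t ≡ 5·5 = 25 ≡ 8 (mod 17).
    Then x = 2 + 7·8 = 58, valid modulo lcm(7, 17) = 119: x ≡ 58 (mod 119).
  Combine with x ≡ 9 (mod 13); new modulus lcm = 1547.
    Write x = 58 + 119·t and substitute into x ≡ 9 (mod 13): 119·t ≡ 9 − 58 = -49 (mod 13).
    Reduce coefficients mod 13: 2·t ≡ 3 (mod 13).
    The inverse of 2 mod 13 is 7 (since 2·7 = 14 = 1·13 + 1), so t ≡ 7·3 = 21 ≡ 8 (mod 13).
    Then x = 58 + 119·8 = 1010, valid modulo lcm(119, 13) = 1547: x ≡ 1010 (mod 1547).
  Combine with x ≡ 1 (mod 5); new modulus lcm = 7735.
    Write x = 1010 + 1547·t and substitute into x ≡ 1 (mod 5): 1547·t ≡ 1 − 1010 = -1009 (mod 5).
    Reduce coefficients mod 5: 2·t ≡ 1 (mod 5).
    The inverse of 2 mod 5 is 3 (since 2·3 = 6 = 1·5 + 1), so t ≡ 3·1 = 3 ≡ 3 (mod 5).
    Then x = 1010 + 1547·3 = 5651, valid modulo lcm(1547, 5) = 7735: x ≡ 5651 (mod 7735).
Verify against each original: 5651 mod 7 = 2, 5651 mod 17 = 7, 5651 mod 13 = 9, 5651 mod 5 = 1.

x ≡ 5651 (mod 7735).


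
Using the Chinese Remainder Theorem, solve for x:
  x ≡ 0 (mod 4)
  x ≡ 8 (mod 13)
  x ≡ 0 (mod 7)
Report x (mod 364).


Moduli 4, 13, 7 are pairwise coprime; by CRT there is a unique solution modulo M = 4 · 13 · 7 = 364.
Solve pairwise, accumulating the modulus:
  Start with x ≡ 0 (mod 4).
  Combine with x ≡ 8 (mod 13): since gcd(4, 13) = 1, we get a unique residue mod 52.
    Write x = 0 + 4·t and substitute into x ≡ 8 (mod 13): 4·t ≡ 8 − 0 = 8 (mod 13).
    The inverse of 4 mod 13 is 10 (since 4·10 = 40 = 3·13 + 1), so t ≡ 10·8 = 80 ≡ 2 (mod 13).
    Then x = 0 + 4·2 = 8, valid modulo lcm(4, 13) = 52: x ≡ 8 (mod 52).
  Combine with x ≡ 0 (mod 7): since gcd(52, 7) = 1, we get a unique residue mod 364.
    Write x = 8 + 52·t and substitute into x ≡ 0 (mod 7): 52·t ≡ 0 − 8 = -8 (mod 7).
    Reduce coefficients mod 7: 3·t ≡ 6 (mod 7).
    The inverse of 3 mod 7 is 5 (since 3·5 = 15 = 2·7 + 1), so t ≡ 5·6 = 30 ≡ 2 (mod 7).
    Then x = 8 + 52·2 = 112, valid modulo lcm(52, 7) = 364: x ≡ 112 (mod 364).
Verify: 112 mod 4 = 0 ✓, 112 mod 13 = 8 ✓, 112 mod 7 = 0 ✓.

x ≡ 112 (mod 364).


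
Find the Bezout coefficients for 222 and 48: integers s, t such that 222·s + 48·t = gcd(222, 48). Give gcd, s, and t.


Euclidean algorithm on (222, 48) — divide until remainder is 0:
  222 = 4 · 48 + 30
  48 = 1 · 30 + 18
  30 = 1 · 18 + 12
  18 = 1 · 12 + 6
  12 = 2 · 6 + 0
gcd(222, 48) = 6.
Track Bezout coefficients alongside the remainders: start with r₀ = 222 = a·1 + b·0 (s = 1, t = 0) and r₁ = 48 = a·0 + b·1 (s = 0, t = 1); each new remainder r_{k+1} = r_{k-1} − q_k·r_k inherits s_{k+1} = s_{k-1} − q_k·s_k, t_{k+1} = t_{k-1} − q_k·t_k, so r_k = a·s_k + b·t_k at every step:
  q = 4: r = 30, s = 1 − 4·0 = 1, t = 0 − 4·1 = -4  (check: 222·1 + 48·(-4) = 30)
  q = 1: r = 18, s = 0 − 1·1 = -1, t = 1 − 1·(-4) = 5  (check: 222·(-1) + 48·5 = 18)
  q = 1: r = 12, s = 1 − 1·(-1) = 2, t = -4 − 1·5 = -9  (check: 222·2 + 48·(-9) = 12)
  q = 1: r = 6, s = -1 − 1·2 = -3, t = 5 − 1·(-9) = 14  (check: 222·(-3) + 48·14 = 6)
The row with r = 6 (the gcd) gives the Bezout coefficients s = -3, t = 14.
Result: 222 · (-3) + 48 · (14) = 6.

gcd(222, 48) = 6; s = -3, t = 14 (check: 222·(-3) + 48·14 = 6).


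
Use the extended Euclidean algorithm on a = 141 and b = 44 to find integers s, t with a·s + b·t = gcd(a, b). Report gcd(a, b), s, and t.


Euclidean algorithm on (141, 44) — divide until remainder is 0:
  141 = 3 · 44 + 9
  44 = 4 · 9 + 8
  9 = 1 · 8 + 1
  8 = 8 · 1 + 0
gcd(141, 44) = 1.
Track Bezout coefficients alongside the remainders: start with r₀ = 141 = a·1 + b·0 (s = 1, t = 0) and r₁ = 44 = a·0 + b·1 (s = 0, t = 1); each new remainder r_{k+1} = r_{k-1} − q_k·r_k inherits s_{k+1} = s_{k-1} − q_k·s_k, t_{k+1} = t_{k-1} − q_k·t_k, so r_k = a·s_k + b·t_k at every step:
  q = 3: r = 9, s = 1 − 3·0 = 1, t = 0 − 3·1 = -3  (check: 141·1 + 44·(-3) = 9)
  q = 4: r = 8, s = 0 − 4·1 = -4, t = 1 − 4·(-3) = 13  (check: 141·(-4) + 44·13 = 8)
  q = 1: r = 1, s = 1 − 1·(-4) = 5, t = -3 − 1·13 = -16  (check: 141·5 + 44·(-16) = 1)
The row with r = 1 (the gcd) gives the Bezout coefficients s = 5, t = -16.
Result: 141 · (5) + 44 · (-16) = 1.

gcd(141, 44) = 1; s = 5, t = -16 (check: 141·5 + 44·(-16) = 1).


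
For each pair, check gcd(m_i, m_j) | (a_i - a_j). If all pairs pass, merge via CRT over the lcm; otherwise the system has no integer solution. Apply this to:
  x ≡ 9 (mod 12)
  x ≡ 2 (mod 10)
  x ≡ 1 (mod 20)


Moduli 12, 10, 20 are not pairwise coprime, so CRT works modulo lcm(m_i) when all pairwise compatibility conditions hold.
Pairwise compatibility: gcd(m_i, m_j) must divide a_i - a_j for every pair.
Merge one congruence at a time:
  Start: x ≡ 9 (mod 12).
  Combine with x ≡ 2 (mod 10): gcd(12, 10) = 2, and 2 - 9 = -7 is NOT divisible by 2.
    ⇒ system is inconsistent (no integer solution).

No solution (the system is inconsistent).


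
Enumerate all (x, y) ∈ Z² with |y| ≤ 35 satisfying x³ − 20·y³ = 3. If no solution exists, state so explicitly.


The equation is x³ - 20y³ = 3. For fixed y, x³ = 20·y³ + 3, so a solution requires the RHS to be a perfect cube.
Strategy: iterate y from -35 to 35, compute RHS = 20·y³ + 3, and check whether it is a (positive or negative) perfect cube.
Check small values of y:
  y = 0: RHS = 3 is not a perfect cube.
  y = 1: RHS = 23 is not a perfect cube.
  y = -1: RHS = -17 is not a perfect cube.
  y = 2: RHS = 163 is not a perfect cube.
  y = -2: RHS = -157 is not a perfect cube.
  y = 3: RHS = 543 is not a perfect cube.
  y = -3: RHS = -537 is not a perfect cube.
Continuing the search up to |y| = 35 finds no solutions either.
No (x, y) in the scanned range satisfies the equation.

No integer solutions with |y| ≤ 35.


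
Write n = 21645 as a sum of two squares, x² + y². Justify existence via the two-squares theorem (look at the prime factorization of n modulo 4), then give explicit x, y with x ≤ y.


Step 1: Factor n = 21645 = 3^2 · 5 · 13 · 37.
Step 2: Check the mod-4 condition on each prime factor: 3 ≡ 3 (mod 4), exponent 2 (must be even); 5 ≡ 1 (mod 4), exponent 1; 13 ≡ 1 (mod 4), exponent 1; 37 ≡ 1 (mod 4), exponent 1.
All primes ≡ 3 (mod 4) appear to even exponent (or don't appear), so by the two-squares theorem n IS expressible as a sum of two squares.
Step 3: Build a representation. Group n = k² · m with k = 3 and m = 5 · 13 · 37 = 2405 (a product of primes ≡ 1 (mod 4)); a representation of m scales to one of n via (k·x)² + (k·y)² = k²(x² + y²). Each prime p ≡ 1 (mod 4) is itself a sum of two squares; find a² by testing p − a² for a perfect square:
  5: 5 − 1² = 4 = 2² ⇒ 5 = 1² + 2².
  13: 13 − 1² = 12, 13 − 2² = 9 = 3² ⇒ 13 = 2² + 3².
  37: 37 − 1² = 36 = 6² ⇒ 37 = 1² + 6².
  Combine using the Brahmagupta–Fibonacci identity (a² + b²)(c² + d²) = (ac − bd)² + (ad + bc)² = (ac + bd)² + (ad − bc)²:
  5 · 13 = 65: from (1² + 2²)(2² + 3²), take (1·2 − 2·3, 1·3 + 2·2) = (2 − 6, 3 + 4) = (-4, 7); dropping signs (only squares matter) gives (4, 7); check 4² + 7² = 16 + 49 = 65 ✓.
  65 · 37 = 2405: from (4² + 7²)(1² + 6²), take (4·1 − 7·6, 4·6 + 7·1) = (4 − 42, 24 + 7) = (-38, 31); dropping signs (only squares matter) gives (38, 31); check 38² + 31² = 1444 + 961 = 2405 ✓.
  Scale by k = 3: (3·38, 3·31) = (114, 93).
Step 4: Order so x ≤ y and verify: 93² + 114² = 8649 + 12996 = 21645 = n. ✓

n = 21645 = 93² + 114² (one valid representation with x ≤ y).


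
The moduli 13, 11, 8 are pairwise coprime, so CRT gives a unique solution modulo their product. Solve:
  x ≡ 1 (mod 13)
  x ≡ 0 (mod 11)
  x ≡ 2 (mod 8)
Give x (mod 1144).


Moduli 13, 11, 8 are pairwise coprime; by CRT there is a unique solution modulo M = 13 · 11 · 8 = 1144.
Solve pairwise, accumulating the modulus:
  Start with x ≡ 1 (mod 13).
  Combine with x ≡ 0 (mod 11): since gcd(13, 11) = 1, we get a unique residue mod 143.
    Write x = 1 + 13·t and substitute into x ≡ 0 (mod 11): 13·t ≡ 0 − 1 = -1 (mod 11).
    Reduce coefficients mod 11: 2·t ≡ 10 (mod 11).
    The inverse of 2 mod 11 is 6 (since 2·6 = 12 = 1·11 + 1), so t ≡ 6·10 = 60 ≡ 5 (mod 11).
    Then x = 1 + 13·5 = 66, valid modulo lcm(13, 11) = 143: x ≡ 66 (mod 143).
  Combine with x ≡ 2 (mod 8): since gcd(143, 8) = 1, we get a unique residue mod 1144.
    Write x = 66 + 143·t and substitute into x ≡ 2 (mod 8): 143·t ≡ 2 − 66 = -64 (mod 8).
    Reduce coefficients mod 8: 7·t ≡ 0 (mod 8).
    The inverse of 7 mod 8 is 7 (since 7·7 = 49 = 6·8 + 1), so t ≡ 7·0 = 0 ≡ 0 (mod 8).
    Then x = 66 + 143·0 = 66, valid modulo lcm(143, 8) = 1144: x ≡ 66 (mod 1144).
Verify: 66 mod 13 = 1 ✓, 66 mod 11 = 0 ✓, 66 mod 8 = 2 ✓.

x ≡ 66 (mod 1144).


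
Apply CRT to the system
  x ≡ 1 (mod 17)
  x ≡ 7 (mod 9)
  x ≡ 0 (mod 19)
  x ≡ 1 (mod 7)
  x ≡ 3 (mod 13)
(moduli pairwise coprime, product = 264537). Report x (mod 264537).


Product of moduli M = 17 · 9 · 19 · 7 · 13 = 264537.
Merge one congruence at a time:
  Start: x ≡ 1 (mod 17).
  Combine with x ≡ 7 (mod 9); new modulus lcm = 153.
    Write x = 1 + 17·t and substitute into x ≡ 7 (mod 9): 17·t ≡ 7 − 1 = 6 (mod 9).
    Reduce coefficients mod 9: 8·t ≡ 6 (mod 9).
    The inverse of 8 mod 9 is 8 (since 8·8 = 64 = 7·9 + 1), so t ≡ 8·6 = 48 ≡ 3 (mod 9).
    Then x = 1 + 17·3 = 52, valid modulo lcm(17, 9) = 153: x ≡ 52 (mod 153).
  Combine with x ≡ 0 (mod 19); new modulus lcm = 2907.
    Write x = 52 + 153·t and substitute into x ≡ 0 (mod 19): 153·t ≡ 0 − 52 = -52 (mod 19).
    Reduce coefficients mod 19: 1·t ≡ 5 (mod 19).
    So t ≡ 5 (mod 19).
    Then x = 52 + 153·5 = 817, valid modulo lcm(153, 19) = 2907: x ≡ 817 (mod 2907).
  Combine with x ≡ 1 (mod 7); new modulus lcm = 20349.
    Write x = 817 + 2907·t and substitute into x ≡ 1 (mod 7): 2907·t ≡ 1 − 817 = -816 (mod 7).
    Reduce coefficients mod 7: 2·t ≡ 3 (mod 7).
    The inverse of 2 mod 7 is 4 (since 2·4 = 8 = 1·7 + 1), so t ≡ 4·3 = 12 ≡ 5 (mod 7).
    Then x = 817 + 2907·5 = 15352, valid modulo lcm(2907, 7) = 20349: x ≡ 15352 (mod 20349).
  Combine with x ≡ 3 (mod 13); new modulus lcm = 264537.
    Write x = 15352 + 20349·t and substitute into x ≡ 3 (mod 13): 20349·t ≡ 3 − 15352 = -15349 (mod 13).
    Reduce coefficients mod 13: 4·t ≡ 4 (mod 13).
    The inverse of 4 mod 13 is 10 (since 4·10 = 40 = 3·13 + 1), so t ≡ 10·4 = 40 ≡ 1 (mod 13).
    Then x = 15352 + 20349·1 = 35701, valid modulo lcm(20349, 13) = 264537: x ≡ 35701 (mod 264537).
Verify against each original: 35701 mod 17 = 1, 35701 mod 9 = 7, 35701 mod 19 = 0, 35701 mod 7 = 1, 35701 mod 13 = 3.

x ≡ 35701 (mod 264537).


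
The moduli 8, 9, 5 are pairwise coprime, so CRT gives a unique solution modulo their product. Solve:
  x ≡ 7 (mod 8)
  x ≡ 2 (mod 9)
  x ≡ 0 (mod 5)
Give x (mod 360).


Moduli 8, 9, 5 are pairwise coprime; by CRT there is a unique solution modulo M = 8 · 9 · 5 = 360.
Solve pairwise, accumulating the modulus:
  Start with x ≡ 7 (mod 8).
  Combine with x ≡ 2 (mod 9): since gcd(8, 9) = 1, we get a unique residue mod 72.
    Write x = 7 + 8·t and substitute into x ≡ 2 (mod 9): 8·t ≡ 2 − 7 = -5 (mod 9).
    Reduce coefficients mod 9: 8·t ≡ 4 (mod 9).
    The inverse of 8 mod 9 is 8 (since 8·8 = 64 = 7·9 + 1), so t ≡ 8·4 = 32 ≡ 5 (mod 9).
    Then x = 7 + 8·5 = 47, valid modulo lcm(8, 9) = 72: x ≡ 47 (mod 72).
  Combine with x ≡ 0 (mod 5): since gcd(72, 5) = 1, we get a unique residue mod 360.
    Write x = 47 + 72·t and substitute into x ≡ 0 (mod 5): 72·t ≡ 0 − 47 = -47 (mod 5).
    Reduce coefficients mod 5: 2·t ≡ 3 (mod 5).
    The inverse of 2 mod 5 is 3 (since 2·3 = 6 = 1·5 + 1), so t ≡ 3·3 = 9 ≡ 4 (mod 5).
    Then x = 47 + 72·4 = 335, valid modulo lcm(72, 5) = 360: x ≡ 335 (mod 360).
Verify: 335 mod 8 = 7 ✓, 335 mod 9 = 2 ✓, 335 mod 5 = 0 ✓.

x ≡ 335 (mod 360).


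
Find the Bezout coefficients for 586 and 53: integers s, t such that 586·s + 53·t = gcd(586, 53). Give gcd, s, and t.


Euclidean algorithm on (586, 53) — divide until remainder is 0:
  586 = 11 · 53 + 3
  53 = 17 · 3 + 2
  3 = 1 · 2 + 1
  2 = 2 · 1 + 0
gcd(586, 53) = 1.
Track Bezout coefficients alongside the remainders: start with r₀ = 586 = a·1 + b·0 (s = 1, t = 0) and r₁ = 53 = a·0 + b·1 (s = 0, t = 1); each new remainder r_{k+1} = r_{k-1} − q_k·r_k inherits s_{k+1} = s_{k-1} − q_k·s_k, t_{k+1} = t_{k-1} − q_k·t_k, so r_k = a·s_k + b·t_k at every step:
  q = 11: r = 3, s = 1 − 11·0 = 1, t = 0 − 11·1 = -11  (check: 586·1 + 53·(-11) = 3)
  q = 17: r = 2, s = 0 − 17·1 = -17, t = 1 − 17·(-11) = 188  (check: 586·(-17) + 53·188 = 2)
  q = 1: r = 1, s = 1 − 1·(-17) = 18, t = -11 − 1·188 = -199  (check: 586·18 + 53·(-199) = 1)
The row with r = 1 (the gcd) gives the Bezout coefficients s = 18, t = -199.
Result: 586 · (18) + 53 · (-199) = 1.

gcd(586, 53) = 1; s = 18, t = -199 (check: 586·18 + 53·(-199) = 1).


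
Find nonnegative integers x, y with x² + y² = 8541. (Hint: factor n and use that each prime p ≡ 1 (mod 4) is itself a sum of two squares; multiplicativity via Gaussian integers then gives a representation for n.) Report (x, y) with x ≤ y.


Step 1: Factor n = 8541 = 3^2 · 13 · 73.
Step 2: Check the mod-4 condition on each prime factor: 3 ≡ 3 (mod 4), exponent 2 (must be even); 13 ≡ 1 (mod 4), exponent 1; 73 ≡ 1 (mod 4), exponent 1.
All primes ≡ 3 (mod 4) appear to even exponent (or don't appear), so by the two-squares theorem n IS expressible as a sum of two squares.
Step 3: Build a representation. Group n = k² · m with k = 3 and m = 13 · 73 = 949 (a product of primes ≡ 1 (mod 4)); a representation of m scales to one of n via (k·x)² + (k·y)² = k²(x² + y²). Each prime p ≡ 1 (mod 4) is itself a sum of two squares; find a² by testing p − a² for a perfect square:
  13: 13 − 1² = 12, 13 − 2² = 9 = 3² ⇒ 13 = 2² + 3².
  73: 73 − 1² = 72, 73 − 2² = 69, 73 − 3² = 64 = 8² ⇒ 73 = 3² + 8².
  Combine using the Brahmagupta–Fibonacci identity (a² + b²)(c² + d²) = (ac − bd)² + (ad + bc)² = (ac + bd)² + (ad − bc)²:
  13 · 73 = 949: from (2² + 3²)(3² + 8²), take (2·3 − 3·8, 2·8 + 3·3) = (6 − 24, 16 + 9) = (-18, 25); dropping signs (only squares matter) gives (18, 25); check 18² + 25² = 324 + 625 = 949 ✓.
  Scale by k = 3: (3·18, 3·25) = (54, 75).
Step 4: Order so x ≤ y and verify: 54² + 75² = 2916 + 5625 = 8541 = n. ✓

n = 8541 = 54² + 75² (one valid representation with x ≤ y).


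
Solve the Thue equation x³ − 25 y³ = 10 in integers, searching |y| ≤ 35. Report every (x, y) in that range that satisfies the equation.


The equation is x³ - 25y³ = 10. For fixed y, x³ = 25·y³ + 10, so a solution requires the RHS to be a perfect cube.
Strategy: iterate y from -35 to 35, compute RHS = 25·y³ + 10, and check whether it is a (positive or negative) perfect cube.
Check small values of y:
  y = 0: RHS = 10 is not a perfect cube.
  y = 1: RHS = 35 is not a perfect cube.
  y = -1: RHS = -15 is not a perfect cube.
  y = 2: RHS = 210 is not a perfect cube.
  y = -2: RHS = -190 is not a perfect cube.
  y = 3: RHS = 685 is not a perfect cube.
  y = -3: RHS = -665 is not a perfect cube.
Continuing the search up to |y| = 35 finds no solutions either.
No (x, y) in the scanned range satisfies the equation.

No integer solutions with |y| ≤ 35.


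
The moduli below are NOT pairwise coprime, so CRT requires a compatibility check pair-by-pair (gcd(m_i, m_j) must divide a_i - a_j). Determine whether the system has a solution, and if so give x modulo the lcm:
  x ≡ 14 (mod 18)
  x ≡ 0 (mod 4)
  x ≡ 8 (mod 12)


Moduli 18, 4, 12 are not pairwise coprime, so CRT works modulo lcm(m_i) when all pairwise compatibility conditions hold.
Pairwise compatibility: gcd(m_i, m_j) must divide a_i - a_j for every pair.
Merge one congruence at a time:
  Start: x ≡ 14 (mod 18).
  Combine with x ≡ 0 (mod 4): gcd(18, 4) = 2; 0 - 14 = -14, which IS divisible by 2, so compatible.
    Write x = 14 + 18·t and substitute into x ≡ 0 (mod 4): 18·t ≡ 0 − 14 = -14 (mod 4).
    Divide the congruence (and modulus) by g = 2: 9·t ≡ -7 (mod 2).
    Reduce coefficients mod 2: 1·t ≡ 1 (mod 2).
    So t ≡ 1 (mod 2).
    Then x = 14 + 18·1 = 32, valid modulo lcm(18, 4) = 36: x ≡ 32 (mod 36).
  Combine with x ≡ 8 (mod 12): gcd(36, 12) = 12; 8 - 32 = -24, which IS divisible by 12, so compatible.
    Write x = 32 + 36·t and substitute into x ≡ 8 (mod 12): 36·t ≡ 8 − 32 = -24 (mod 12).
    Divide the congruence (and modulus) by g = 12: 3·t ≡ -2 (mod 1).
    Modulo 1 every t works; take t = 0.
    Then x = 32 + 36·0 = 32, valid modulo lcm(36, 12) = 36: x ≡ 32 (mod 36).
Verify: 32 mod 18 = 14, 32 mod 4 = 0, 32 mod 12 = 8.

x ≡ 32 (mod 36).


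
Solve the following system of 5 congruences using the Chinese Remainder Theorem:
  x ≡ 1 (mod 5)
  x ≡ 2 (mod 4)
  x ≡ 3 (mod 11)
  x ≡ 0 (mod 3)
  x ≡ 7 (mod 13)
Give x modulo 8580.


Product of moduli M = 5 · 4 · 11 · 3 · 13 = 8580.
Merge one congruence at a time:
  Start: x ≡ 1 (mod 5).
  Combine with x ≡ 2 (mod 4); new modulus lcm = 20.
    Write x = 1 + 5·t and substitute into x ≡ 2 (mod 4): 5·t ≡ 2 − 1 = 1 (mod 4).
    Reduce coefficients mod 4: 1·t ≡ 1 (mod 4).
    So t ≡ 1 (mod 4).
    Then x = 1 + 5·1 = 6, valid modulo lcm(5, 4) = 20: x ≡ 6 (mod 20).
  Combine with x ≡ 3 (mod 11); new modulus lcm = 220.
    Write x = 6 + 20·t and substitute into x ≡ 3 (mod 11): 20·t ≡ 3 − 6 = -3 (mod 11).
    Reduce coefficients mod 11: 9·t ≡ 8 (mod 11).
    The inverse of 9 mod 11 is 5 (since 9·5 = 45 = 4·11 + 1), so t ≡ 5·8 = 40 ≡ 7 (mod 11).
    Then x = 6 + 20·7 = 146, valid modulo lcm(20, 11) = 220: x ≡ 146 (mod 220).
  Combine with x ≡ 0 (mod 3); new modulus lcm = 660.
    Write x = 146 + 220·t and substitute into x ≡ 0 (mod 3): 220·t ≡ 0 − 146 = -146 (mod 3).
    Reduce coefficients mod 3: 1·t ≡ 1 (mod 3).
    So t ≡ 1 (mod 3).
    Then x = 146 + 220·1 = 366, valid modulo lcm(220, 3) = 660: x ≡ 366 (mod 660).
  Combine with x ≡ 7 (mod 13); new modulus lcm = 8580.
    Write x = 366 + 660·t and substitute into x ≡ 7 (mod 13): 660·t ≡ 7 − 366 = -359 (mod 13).
    Reduce coefficients mod 13: 10·t ≡ 5 (mod 13).
    The inverse of 10 mod 13 is 4 (since 10·4 = 40 = 3·13 + 1), so t ≡ 4·5 = 20 ≡ 7 (mod 13).
    Then x = 366 + 660·7 = 4986, valid modulo lcm(660, 13) = 8580: x ≡ 4986 (mod 8580).
Verify against each original: 4986 mod 5 = 1, 4986 mod 4 = 2, 4986 mod 11 = 3, 4986 mod 3 = 0, 4986 mod 13 = 7.

x ≡ 4986 (mod 8580).


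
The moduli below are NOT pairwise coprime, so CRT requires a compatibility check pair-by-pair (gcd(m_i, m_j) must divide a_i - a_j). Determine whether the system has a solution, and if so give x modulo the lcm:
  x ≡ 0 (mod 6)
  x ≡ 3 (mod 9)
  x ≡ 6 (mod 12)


Moduli 6, 9, 12 are not pairwise coprime, so CRT works modulo lcm(m_i) when all pairwise compatibility conditions hold.
Pairwise compatibility: gcd(m_i, m_j) must divide a_i - a_j for every pair.
Merge one congruence at a time:
  Start: x ≡ 0 (mod 6).
  Combine with x ≡ 3 (mod 9): gcd(6, 9) = 3; 3 - 0 = 3, which IS divisible by 3, so compatible.
    Write x = 0 + 6·t and substitute into x ≡ 3 (mod 9): 6·t ≡ 3 − 0 = 3 (mod 9).
    Divide the congruence (and modulus) by g = 3: 2·t ≡ 1 (mod 3).
    The inverse of 2 mod 3 is 2 (since 2·2 = 4 = 1·3 + 1), so t ≡ 2·1 = 2 ≡ 2 (mod 3).
    Then x = 0 + 6·2 = 12, valid modulo lcm(6, 9) = 18: x ≡ 12 (mod 18).
  Combine with x ≡ 6 (mod 12): gcd(18, 12) = 6; 6 - 12 = -6, which IS divisible by 6, so compatible.
    Write x = 12 + 18·t and substitute into x ≡ 6 (mod 12): 18·t ≡ 6 − 12 = -6 (mod 12).
    Divide the congruence (and modulus) by g = 6: 3·t ≡ -1 (mod 2).
    Reduce coefficients mod 2: 1·t ≡ 1 (mod 2).
    So t ≡ 1 (mod 2).
    Then x = 12 + 18·1 = 30, valid modulo lcm(18, 12) = 36: x ≡ 30 (mod 36).
Verify: 30 mod 6 = 0, 30 mod 9 = 3, 30 mod 12 = 6.

x ≡ 30 (mod 36).


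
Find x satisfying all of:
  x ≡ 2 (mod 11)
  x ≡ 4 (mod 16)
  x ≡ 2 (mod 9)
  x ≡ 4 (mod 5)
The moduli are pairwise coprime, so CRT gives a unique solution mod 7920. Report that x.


Product of moduli M = 11 · 16 · 9 · 5 = 7920.
Merge one congruence at a time:
  Start: x ≡ 2 (mod 11).
  Combine with x ≡ 4 (mod 16); new modulus lcm = 176.
    Write x = 2 + 11·t and substitute into x ≡ 4 (mod 16): 11·t ≡ 4 − 2 = 2 (mod 16).
    The inverse of 11 mod 16 is 3 (since 11·3 = 33 = 2·16 + 1), so t ≡ 3·2 = 6 ≡ 6 (mod 16).
    Then x = 2 + 11·6 = 68, valid modulo lcm(11, 16) = 176: x ≡ 68 (mod 176).
  Combine with x ≡ 2 (mod 9); new modulus lcm = 1584.
    Write x = 68 + 176·t and substitute into x ≡ 2 (mod 9): 176·t ≡ 2 − 68 = -66 (mod 9).
    Reduce coefficients mod 9: 5·t ≡ 6 (mod 9).
    The inverse of 5 mod 9 is 2 (since 5·2 = 10 = 1·9 + 1), so t ≡ 2·6 = 12 ≡ 3 (mod 9).
    Then x = 68 + 176·3 = 596, valid modulo lcm(176, 9) = 1584: x ≡ 596 (mod 1584).
  Combine with x ≡ 4 (mod 5); new modulus lcm = 7920.
    Write x = 596 + 1584·t and substitute into x ≡ 4 (mod 5): 1584·t ≡ 4 − 596 = -592 (mod 5).
    Reduce coefficients mod 5: 4·t ≡ 3 (mod 5).
    The inverse of 4 mod 5 is 4 (since 4·4 = 16 = 3·5 + 1), so t ≡ 4·3 = 12 ≡ 2 (mod 5).
    Then x = 596 + 1584·2 = 3764, valid modulo lcm(1584, 5) = 7920: x ≡ 3764 (mod 7920).
Verify against each original: 3764 mod 11 = 2, 3764 mod 16 = 4, 3764 mod 9 = 2, 3764 mod 5 = 4.

x ≡ 3764 (mod 7920).


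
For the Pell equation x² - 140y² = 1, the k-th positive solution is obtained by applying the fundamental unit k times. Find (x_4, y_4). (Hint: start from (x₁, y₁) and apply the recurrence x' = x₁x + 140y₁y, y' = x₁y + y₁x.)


Step 1: Find the fundamental solution (x₁, y₁) of x² - 140y² = 1.
  Expand √140 as a continued fraction. a₀ = ⌊√140⌋ = 11; iterate m_{k+1} = d_k·a_k − m_k, d_{k+1} = (140 − m_{k+1}²)/d_k, a_{k+1} = ⌊(a₀ + m_{k+1})/d_{k+1}⌋ (starting m₀ = 0, d₀ = 1), with convergents p_k = a_k·p_{k-1} + p_{k-2}, q_k = a_k·q_{k-1} + q_{k-2} (p₋₁ = 1, q₋₁ = 0):
  k = 0: a₀ = 11; p₀/q₀ = 11/1; p₀² − 140·q₀² = 121 − 140 = -19.
  k = 1: m = 11, d = 19, a = ⌊(11 + 11)/19⌋ = 1; p/q = (1·11 + 1)/(1·1 + 0) = 12/1; p² − 140·q² = 144 − 140 = 4.
  k = 2: m = 8, d = 4, a = ⌊(11 + 8)/4⌋ = 4; p/q = (4·12 + 11)/(4·1 + 1) = 59/5; p² − 140·q² = 3481 − 3500 = -19.
  k = 3: m = 8, d = 19, a = ⌊(11 + 8)/19⌋ = 1; p/q = (1·59 + 12)/(1·5 + 1) = 71/6; p² − 140·q² = 5041 − 5040 = 1.
  The first convergent with p² − 140·q² = 1 gives the fundamental solution (x₁, y₁) = (71, 6).
Step 2: Apply the recurrence (x_{n+1}, y_{n+1}) = (x₁x_n + 140y₁y_n, x₁y_n + y₁x_n) repeatedly.
  From (x_1, y_1) = (71, 6): x_2 = 71·71 + 140·6·6 = 10081; y_2 = 71·6 + 6·71 = 852.
  From (x_2, y_2) = (10081, 852): x_3 = 71·10081 + 140·6·852 = 1431431; y_3 = 71·852 + 6·10081 = 120978.
  From (x_3, y_3) = (1431431, 120978): x_4 = 71·1431431 + 140·6·120978 = 203253121; y_4 = 71·120978 + 6·1431431 = 17178024.
Step 3: Verify x_4² - 140·y_4² = 41311831196240641 - 41311831196240640 = 1 (should be 1). ✓

(x_1, y_1) = (71, 6); (x_4, y_4) = (203253121, 17178024).


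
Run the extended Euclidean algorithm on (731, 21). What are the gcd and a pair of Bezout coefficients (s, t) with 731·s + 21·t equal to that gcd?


Euclidean algorithm on (731, 21) — divide until remainder is 0:
  731 = 34 · 21 + 17
  21 = 1 · 17 + 4
  17 = 4 · 4 + 1
  4 = 4 · 1 + 0
gcd(731, 21) = 1.
Track Bezout coefficients alongside the remainders: start with r₀ = 731 = a·1 + b·0 (s = 1, t = 0) and r₁ = 21 = a·0 + b·1 (s = 0, t = 1); each new remainder r_{k+1} = r_{k-1} − q_k·r_k inherits s_{k+1} = s_{k-1} − q_k·s_k, t_{k+1} = t_{k-1} − q_k·t_k, so r_k = a·s_k + b·t_k at every step:
  q = 34: r = 17, s = 1 − 34·0 = 1, t = 0 − 34·1 = -34  (check: 731·1 + 21·(-34) = 17)
  q = 1: r = 4, s = 0 − 1·1 = -1, t = 1 − 1·(-34) = 35  (check: 731·(-1) + 21·35 = 4)
  q = 4: r = 1, s = 1 − 4·(-1) = 5, t = -34 − 4·35 = -174  (check: 731·5 + 21·(-174) = 1)
The row with r = 1 (the gcd) gives the Bezout coefficients s = 5, t = -174.
Result: 731 · (5) + 21 · (-174) = 1.

gcd(731, 21) = 1; s = 5, t = -174 (check: 731·5 + 21·(-174) = 1).


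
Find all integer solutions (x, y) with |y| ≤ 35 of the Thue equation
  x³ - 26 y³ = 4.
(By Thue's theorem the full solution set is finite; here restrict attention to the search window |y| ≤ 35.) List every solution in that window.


The equation is x³ - 26y³ = 4. For fixed y, x³ = 26·y³ + 4, so a solution requires the RHS to be a perfect cube.
Strategy: iterate y from -35 to 35, compute RHS = 26·y³ + 4, and check whether it is a (positive or negative) perfect cube.
Check small values of y:
  y = 0: RHS = 4 is not a perfect cube.
  y = 1: RHS = 30 is not a perfect cube.
  y = -1: RHS = -22 is not a perfect cube.
  y = 2: RHS = 212 is not a perfect cube.
  y = -2: RHS = -204 is not a perfect cube.
  y = 3: RHS = 706 is not a perfect cube.
  y = -3: RHS = -698 is not a perfect cube.
Continuing the search up to |y| = 35 finds no solutions either.
No (x, y) in the scanned range satisfies the equation.

No integer solutions with |y| ≤ 35.


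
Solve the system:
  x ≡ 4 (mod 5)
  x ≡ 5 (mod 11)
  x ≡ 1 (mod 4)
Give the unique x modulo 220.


Moduli 5, 11, 4 are pairwise coprime; by CRT there is a unique solution modulo M = 5 · 11 · 4 = 220.
Solve pairwise, accumulating the modulus:
  Start with x ≡ 4 (mod 5).
  Combine with x ≡ 5 (mod 11): since gcd(5, 11) = 1, we get a unique residue mod 55.
    Write x = 4 + 5·t and substitute into x ≡ 5 (mod 11): 5·t ≡ 5 − 4 = 1 (mod 11).
    The inverse of 5 mod 11 is 9 (since 5·9 = 45 = 4·11 + 1), so t ≡ 9·1 = 9 ≡ 9 (mod 11).
    Then x = 4 + 5·9 = 49, valid modulo lcm(5, 11) = 55: x ≡ 49 (mod 55).
  Combine with x ≡ 1 (mod 4): since gcd(55, 4) = 1, we get a unique residue mod 220.
    Write x = 49 + 55·t and substitute into x ≡ 1 (mod 4): 55·t ≡ 1 − 49 = -48 (mod 4).
    Reduce coefficients mod 4: 3·t ≡ 0 (mod 4).
    The inverse of 3 mod 4 is 3 (since 3·3 = 9 = 2·4 + 1), so t ≡ 3·0 = 0 ≡ 0 (mod 4).
    Then x = 49 + 55·0 = 49, valid modulo lcm(55, 4) = 220: x ≡ 49 (mod 220).
Verify: 49 mod 5 = 4 ✓, 49 mod 11 = 5 ✓, 49 mod 4 = 1 ✓.

x ≡ 49 (mod 220).


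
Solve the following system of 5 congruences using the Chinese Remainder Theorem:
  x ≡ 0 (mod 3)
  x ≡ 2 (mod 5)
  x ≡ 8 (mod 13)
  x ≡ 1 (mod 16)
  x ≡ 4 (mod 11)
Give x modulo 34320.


Product of moduli M = 3 · 5 · 13 · 16 · 11 = 34320.
Merge one congruence at a time:
  Start: x ≡ 0 (mod 3).
  Combine with x ≡ 2 (mod 5); new modulus lcm = 15.
    Write x = 0 + 3·t and substitute into x ≡ 2 (mod 5): 3·t ≡ 2 − 0 = 2 (mod 5).
    The inverse of 3 mod 5 is 2 (since 3·2 = 6 = 1·5 + 1), so t ≡ 2·2 = 4 ≡ 4 (mod 5).
    Then x = 0 + 3·4 = 12, valid modulo lcm(3, 5) = 15: x ≡ 12 (mod 15).
  Combine with x ≡ 8 (mod 13); new modulus lcm = 195.
    Write x = 12 + 15·t and substitute into x ≡ 8 (mod 13): 15·t ≡ 8 − 12 = -4 (mod 13).
    Reduce coefficients mod 13: 2·t ≡ 9 (mod 13).
    The inverse of 2 mod 13 is 7 (since 2·7 = 14 = 1·13 + 1), so t ≡ 7·9 = 63 ≡ 11 (mod 13).
    Then x = 12 + 15·11 = 177, valid modulo lcm(15, 13) = 195: x ≡ 177 (mod 195).
  Combine with x ≡ 1 (mod 16); new modulus lcm = 3120.
    Write x = 177 + 195·t and substitute into x ≡ 1 (mod 16): 195·t ≡ 1 − 177 = -176 (mod 16).
    Reduce coefficients mod 16: 3·t ≡ 0 (mod 16).
    The inverse of 3 mod 16 is 11 (since 3·11 = 33 = 2·16 + 1), so t ≡ 11·0 = 0 ≡ 0 (mod 16).
    Then x = 177 + 195·0 = 177, valid modulo lcm(195, 16) = 3120: x ≡ 177 (mod 3120).
  Combine with x ≡ 4 (mod 11); new modulus lcm = 34320.
    Write x = 177 + 3120·t and substitute into x ≡ 4 (mod 11): 3120·t ≡ 4 − 177 = -173 (mod 11).
    Reduce coefficients mod 11: 7·t ≡ 3 (mod 11).
    The inverse of 7 mod 11 is 8 (since 7·8 = 56 = 5·11 + 1), so t ≡ 8·3 = 24 ≡ 2 (mod 11).
    Then x = 177 + 3120·2 = 6417, valid modulo lcm(3120, 11) = 34320: x ≡ 6417 (mod 34320).
Verify against each original: 6417 mod 3 = 0, 6417 mod 5 = 2, 6417 mod 13 = 8, 6417 mod 16 = 1, 6417 mod 11 = 4.

x ≡ 6417 (mod 34320).


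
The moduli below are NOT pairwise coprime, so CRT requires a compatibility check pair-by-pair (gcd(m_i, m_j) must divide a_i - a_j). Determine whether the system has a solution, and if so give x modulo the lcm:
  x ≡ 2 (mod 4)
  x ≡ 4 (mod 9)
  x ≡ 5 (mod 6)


Moduli 4, 9, 6 are not pairwise coprime, so CRT works modulo lcm(m_i) when all pairwise compatibility conditions hold.
Pairwise compatibility: gcd(m_i, m_j) must divide a_i - a_j for every pair.
Merge one congruence at a time:
  Start: x ≡ 2 (mod 4).
  Combine with x ≡ 4 (mod 9): gcd(4, 9) = 1; 4 - 2 = 2, which IS divisible by 1, so compatible.
    Write x = 2 + 4·t and substitute into x ≡ 4 (mod 9): 4·t ≡ 4 − 2 = 2 (mod 9).
    The inverse of 4 mod 9 is 7 (since 4·7 = 28 = 3·9 + 1), so t ≡ 7·2 = 14 ≡ 5 (mod 9).
    Then x = 2 + 4·5 = 22, valid modulo lcm(4, 9) = 36: x ≡ 22 (mod 36).
  Combine with x ≡ 5 (mod 6): gcd(36, 6) = 6, and 5 - 22 = -17 is NOT divisible by 6.
    ⇒ system is inconsistent (no integer solution).

No solution (the system is inconsistent).
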